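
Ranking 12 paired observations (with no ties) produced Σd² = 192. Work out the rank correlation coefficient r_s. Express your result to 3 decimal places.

0.329

ρ = 1 − 6Σd² / [n(n²−1)] = 1 − 6×192 / (12×143)
  = 1 − 1152/1716 = 1 − 0.6713 ≈ 0.329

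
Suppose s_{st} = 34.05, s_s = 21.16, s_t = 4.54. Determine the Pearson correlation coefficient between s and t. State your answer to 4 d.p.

0.3544

r = Cov(s,t) / (s_s · s_t) = 34.05 / (21.16 × 4.54)
  = 34.05 / 96.0664 ≈ 0.3544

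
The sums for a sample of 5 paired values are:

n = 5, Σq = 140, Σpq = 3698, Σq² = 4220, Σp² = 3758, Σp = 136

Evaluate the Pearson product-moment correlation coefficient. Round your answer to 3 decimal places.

-0.828

r = (nΣpq − ΣpΣq) / √[(nΣp² − (Σp)²)(nΣq² − (Σq)²)]
Numerator: 5×3698 − 136×140 = -550
Denominator: √[(18790 − 18496)(21100 − 19600)] = √[294 × 1500] = 664.0783
r = -550 / 664.0783 ≈ -0.828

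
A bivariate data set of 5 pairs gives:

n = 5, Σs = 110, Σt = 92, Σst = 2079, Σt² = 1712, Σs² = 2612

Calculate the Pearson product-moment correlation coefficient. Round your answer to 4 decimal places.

r = (nΣst − ΣsΣt) / √[(nΣs² − (Σs)²)(nΣt² − (Σt)²)]
Numerator: 5×2079 − 110×92 = 275
Denominator: √[(13060 − 12100)(8560 − 8464)] = √[960 × 96] = 303.5787
r = 275 / 303.5787 ≈ 0.9059

0.9059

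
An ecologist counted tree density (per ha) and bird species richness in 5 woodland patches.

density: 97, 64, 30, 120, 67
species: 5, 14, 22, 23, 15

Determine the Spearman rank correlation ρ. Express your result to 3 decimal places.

0.100

Rank density: 4, 2, 1, 5, 3
Rank species: 1, 2, 4, 5, 3
d = rank(density) − rank(species): 3, 0, -3, 0, 0; Σd² = 18
ρ = 1 − 6Σd² / [n(n²−1)] = 1 − 6×18 / (5×24) = 1 − 108/120 ≈ 0.100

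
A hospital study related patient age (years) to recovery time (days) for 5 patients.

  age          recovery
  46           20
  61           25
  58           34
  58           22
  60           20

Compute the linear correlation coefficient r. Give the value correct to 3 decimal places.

0.313

n = 5, Σx = 283, Σy = 121, Σx² = 16165, Σy² = 3065, Σxy = 6893
nΣxy − ΣxΣy = 34465 − 34243 = 222
nΣx² − (Σx)² = 80825 − 80089 = 736; nΣy² − (Σy)² = 15325 − 14641 = 684
r = 222 / √(736 × 684) = 222 / 709.5238 ≈ 0.313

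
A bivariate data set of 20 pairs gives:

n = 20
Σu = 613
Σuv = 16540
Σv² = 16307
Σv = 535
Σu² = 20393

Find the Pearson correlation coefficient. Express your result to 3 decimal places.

r = (nΣuv − ΣuΣv) / √[(nΣu² − (Σu)²)(nΣv² − (Σv)²)]
Numerator: 20×16540 − 613×535 = 2845
Denominator: √[(407860 − 375769)(326140 − 286225)] = √[32091 × 39915] = 35789.8347
r = 2845 / 35789.8347 ≈ 0.079

0.079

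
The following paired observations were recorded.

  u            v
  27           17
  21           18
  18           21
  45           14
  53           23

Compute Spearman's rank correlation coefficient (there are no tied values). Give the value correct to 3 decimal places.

Rank u: 3, 2, 1, 4, 5
Rank v: 2, 3, 4, 1, 5
d = rank(u) − rank(v): 1, -1, -3, 3, 0; Σd² = 20
ρ = 1 − 6Σd² / [n(n²−1)] = 1 − 6×20 / (5×24) = 1 − 120/120 ≈ 0.000

0.000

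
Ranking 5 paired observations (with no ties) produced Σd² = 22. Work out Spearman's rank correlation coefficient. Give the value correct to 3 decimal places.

-0.100

ρ = 1 − 6Σd² / [n(n²−1)] = 1 − 6×22 / (5×24)
  = 1 − 132/120 = 1 − 1.1000 ≈ -0.100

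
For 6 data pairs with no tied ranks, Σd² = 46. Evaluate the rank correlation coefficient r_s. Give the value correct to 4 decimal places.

-0.3143

ρ = 1 − 6Σd² / [n(n²−1)] = 1 − 6×46 / (6×35)
  = 1 − 276/210 = 1 − 1.31429 ≈ -0.3143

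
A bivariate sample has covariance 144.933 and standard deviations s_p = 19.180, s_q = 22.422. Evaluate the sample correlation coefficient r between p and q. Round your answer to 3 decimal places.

r = Cov(p,q) / (s_p · s_q) = 144.933 / (19.180 × 22.422)
  = 144.933 / 430.0540 ≈ 0.337

0.337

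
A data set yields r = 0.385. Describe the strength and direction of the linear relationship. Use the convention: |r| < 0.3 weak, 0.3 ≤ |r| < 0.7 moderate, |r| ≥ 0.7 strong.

moderate positive

r = 0.385 > 0 so the relationship is positive.
|r| = 0.385, which falls in the moderate range.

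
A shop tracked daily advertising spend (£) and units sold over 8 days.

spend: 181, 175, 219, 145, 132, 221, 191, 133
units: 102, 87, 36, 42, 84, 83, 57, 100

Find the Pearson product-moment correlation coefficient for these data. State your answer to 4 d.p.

-0.3026

n = 8, Σx = 1397, Σy = 591, Σx² = 252807, Σy² = 48227, Σxy = 101279
nΣxy − ΣxΣy = 810232 − 825627 = -15395
nΣx² − (Σx)² = 2022456 − 1951609 = 70847; nΣy² − (Σy)² = 385816 − 349281 = 36535
r = -15395 / √(70847 × 36535) = -15395 / 50876.2729 ≈ -0.3026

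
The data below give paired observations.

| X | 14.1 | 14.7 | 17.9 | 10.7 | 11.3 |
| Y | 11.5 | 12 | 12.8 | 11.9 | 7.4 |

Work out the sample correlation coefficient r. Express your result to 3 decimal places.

n = 5, ΣX = 68.7, ΣY = 55.6, ΣX² = 977.49, ΣY² = 636.46, ΣXY = 778.62
nΣXY − ΣXΣY = 3893.1 − 3819.72 = 73.38
nΣX² − (ΣX)² = 4887.45 − 4719.69 = 167.76; nΣY² − (ΣY)² = 3182.3 − 3091.36 = 90.94
r = 73.38 / √(167.76 × 90.94) = 73.38 / 123.5156 ≈ 0.594

0.594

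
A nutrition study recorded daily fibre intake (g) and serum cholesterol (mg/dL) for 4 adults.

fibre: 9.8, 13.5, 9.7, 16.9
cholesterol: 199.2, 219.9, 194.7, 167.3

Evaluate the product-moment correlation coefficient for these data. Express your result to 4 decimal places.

-0.4813

n = 4, Σx = 49.9, Σy = 781.1, Σx² = 657.99, Σy² = 153934.03, Σxy = 9636.77
nΣxy − ΣxΣy = 38547.08 − 38976.89 = -429.81
nΣx² − (Σx)² = 2631.96 − 2490.01 = 141.95; nΣy² − (Σy)² = 615736.12 − 610117.21 = 5618.91
r = -429.81 / √(141.95 × 5618.91) = -429.81 / 893.0869 ≈ -0.4813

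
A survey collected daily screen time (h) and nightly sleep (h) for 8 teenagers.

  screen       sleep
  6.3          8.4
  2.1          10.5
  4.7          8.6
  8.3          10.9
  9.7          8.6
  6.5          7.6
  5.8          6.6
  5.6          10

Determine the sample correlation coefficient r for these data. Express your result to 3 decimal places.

n = 8, Σx = 49, Σy = 71.2, Σx² = 336.42, Σy² = 648.86, Σxy = 432.96
nΣxy − ΣxΣy = 3463.68 − 3488.8 = -25.12
nΣx² − (Σx)² = 2691.36 − 2401 = 290.36; nΣy² − (Σy)² = 5190.88 − 5069.44 = 121.44
r = -25.12 / √(290.36 × 121.44) = -25.12 / 187.7800 ≈ -0.134

-0.134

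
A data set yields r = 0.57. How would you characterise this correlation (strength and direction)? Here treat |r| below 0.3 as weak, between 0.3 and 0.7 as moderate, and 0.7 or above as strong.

moderate positive

r = 0.57 > 0 so the relationship is positive.
|r| = 0.57, which falls in the moderate range.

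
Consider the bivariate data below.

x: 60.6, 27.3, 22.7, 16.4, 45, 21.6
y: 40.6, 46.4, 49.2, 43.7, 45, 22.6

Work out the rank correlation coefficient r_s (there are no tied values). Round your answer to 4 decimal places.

0.0857

Rank x: 6, 4, 3, 1, 5, 2
Rank y: 2, 5, 6, 3, 4, 1
d = rank(x) − rank(y): 4, -1, -3, -2, 1, 1; Σd² = 32
ρ = 1 − 6Σd² / [n(n²−1)] = 1 − 6×32 / (6×35) = 1 − 192/210 ≈ 0.0857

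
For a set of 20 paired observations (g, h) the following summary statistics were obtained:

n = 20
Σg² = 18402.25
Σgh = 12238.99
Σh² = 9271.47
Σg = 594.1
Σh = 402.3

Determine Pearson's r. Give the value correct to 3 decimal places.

0.306

r = (nΣgh − ΣgΣh) / √[(nΣg² − (Σg)²)(nΣh² − (Σh)²)]
Numerator: 20×12238.99 − 594.1×402.3 = 5773.37
Denominator: √[(368045 − 352954.81)(185429.4 − 161845.29)] = √[15090.19 × 23584.11] = 18865.0126
r = 5773.37 / 18865.0126 ≈ 0.306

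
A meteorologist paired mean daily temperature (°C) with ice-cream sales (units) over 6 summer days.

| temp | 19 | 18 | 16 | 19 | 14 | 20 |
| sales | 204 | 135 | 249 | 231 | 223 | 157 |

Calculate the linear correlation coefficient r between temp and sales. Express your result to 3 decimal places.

n = 6, Σx = 106, Σy = 1199, Σx² = 1898, Σy² = 249581, Σxy = 20941
nΣxy − ΣxΣy = 125646 − 127094 = -1448
nΣx² − (Σx)² = 11388 − 11236 = 152; nΣy² − (Σy)² = 1497486 − 1437601 = 59885
r = -1448 / √(152 × 59885) = -1448 / 3017.0383 ≈ -0.480

-0.480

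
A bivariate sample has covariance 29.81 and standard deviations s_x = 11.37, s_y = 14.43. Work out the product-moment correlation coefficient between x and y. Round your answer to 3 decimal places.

r = Cov(x,y) / (s_x · s_y) = 29.81 / (11.37 × 14.43)
  = 29.81 / 164.0691 ≈ 0.182

0.182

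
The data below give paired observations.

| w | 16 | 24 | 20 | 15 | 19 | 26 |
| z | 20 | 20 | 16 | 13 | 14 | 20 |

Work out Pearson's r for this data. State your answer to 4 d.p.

0.5818

n = 6, Σw = 120, Σz = 103, Σw² = 2494, Σz² = 1821, Σwz = 2101
nΣwz − ΣwΣz = 12606 − 12360 = 246
nΣw² − (Σw)² = 14964 − 14400 = 564; nΣz² − (Σz)² = 10926 − 10609 = 317
r = 246 / √(564 × 317) = 246 / 422.8333 ≈ 0.5818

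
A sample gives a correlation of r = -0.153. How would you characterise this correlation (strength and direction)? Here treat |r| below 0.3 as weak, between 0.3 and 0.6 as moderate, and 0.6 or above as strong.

r = -0.153 < 0 so the relationship is negative.
|r| = 0.153, which falls in the weak range.

weak negative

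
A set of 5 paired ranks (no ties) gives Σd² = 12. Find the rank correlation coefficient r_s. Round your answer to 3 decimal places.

0.400

ρ = 1 − 6Σd² / [n(n²−1)] = 1 − 6×12 / (5×24)
  = 1 − 72/120 = 1 − 0.6000 ≈ 0.400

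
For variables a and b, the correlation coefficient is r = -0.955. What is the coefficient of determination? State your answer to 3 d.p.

r² = (-0.955)² = 0.912

0.912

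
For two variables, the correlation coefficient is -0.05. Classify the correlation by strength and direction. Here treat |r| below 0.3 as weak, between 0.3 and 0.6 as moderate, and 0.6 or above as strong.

weak negative

r = -0.05 < 0 so the relationship is negative.
|r| = 0.05, which falls in the weak range.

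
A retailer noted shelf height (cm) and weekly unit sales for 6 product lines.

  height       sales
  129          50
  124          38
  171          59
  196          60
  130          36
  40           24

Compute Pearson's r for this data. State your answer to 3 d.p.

0.922

n = 6, Σx = 790, Σy = 267, Σx² = 118174, Σy² = 12897, Σxy = 38651
nΣxy − ΣxΣy = 231906 − 210930 = 20976
nΣx² − (Σx)² = 709044 − 624100 = 84944; nΣy² − (Σy)² = 77382 − 71289 = 6093
r = 20976 / √(84944 × 6093) = 20976 / 22750.0284 ≈ 0.922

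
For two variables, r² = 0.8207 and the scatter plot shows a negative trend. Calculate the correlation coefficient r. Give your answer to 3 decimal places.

-0.906

|r| = √0.8207 = 0.906
The association is negative, so r = −0.906.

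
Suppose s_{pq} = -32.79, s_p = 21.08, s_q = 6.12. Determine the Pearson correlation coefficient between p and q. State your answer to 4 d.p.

-0.2542

r = Cov(p,q) / (s_p · s_q) = -32.79 / (21.08 × 6.12)
  = -32.79 / 129.0096 ≈ -0.2542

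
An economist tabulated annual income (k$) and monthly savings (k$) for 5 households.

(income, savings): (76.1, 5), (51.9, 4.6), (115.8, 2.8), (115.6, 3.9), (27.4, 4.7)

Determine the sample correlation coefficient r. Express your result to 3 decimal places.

n = 5, Σx = 386.8, Σy = 21, Σx² = 36008.58, Σy² = 91.3, Σxy = 1523.1
nΣxy − ΣxΣy = 7615.5 − 8122.8 = -507.3
nΣx² − (Σx)² = 180042.9 − 149614.24 = 30428.66; nΣy² − (Σy)² = 456.5 − 441 = 15.5
r = -507.3 / √(30428.66 × 15.5) = -507.3 / 686.7636 ≈ -0.739

-0.739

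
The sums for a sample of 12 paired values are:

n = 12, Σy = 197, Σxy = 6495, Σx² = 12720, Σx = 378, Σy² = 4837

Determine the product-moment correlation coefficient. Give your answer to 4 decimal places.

0.2536

r = (nΣxy − ΣxΣy) / √[(nΣx² − (Σx)²)(nΣy² − (Σy)²)]
Numerator: 12×6495 − 378×197 = 3474
Denominator: √[(152640 − 142884)(58044 − 38809)] = √[9756 × 19235] = 13698.7832
r = 3474 / 13698.7832 ≈ 0.2536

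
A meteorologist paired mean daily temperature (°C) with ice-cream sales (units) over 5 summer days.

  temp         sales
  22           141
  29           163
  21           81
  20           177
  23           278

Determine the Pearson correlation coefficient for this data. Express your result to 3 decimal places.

n = 5, Σx = 115, Σy = 840, Σx² = 2695, Σy² = 161624, Σxy = 19464
nΣxy − ΣxΣy = 97320 − 96600 = 720
nΣx² − (Σx)² = 13475 − 13225 = 250; nΣy² − (Σy)² = 808120 − 705600 = 102520
r = 720 / √(250 × 102520) = 720 / 5062.6080 ≈ 0.142

0.142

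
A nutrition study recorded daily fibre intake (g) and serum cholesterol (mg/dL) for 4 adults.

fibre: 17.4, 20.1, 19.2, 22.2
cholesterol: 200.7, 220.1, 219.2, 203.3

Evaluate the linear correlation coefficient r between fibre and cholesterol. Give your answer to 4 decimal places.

0.0651

n = 4, Σx = 78.9, Σy = 843.3, Σx² = 1568.25, Σy² = 178104.03, Σxy = 16638.09
nΣxy − ΣxΣy = 66552.36 − 66536.37 = 15.99
nΣx² − (Σx)² = 6273 − 6225.21 = 47.79; nΣy² − (Σy)² = 712416.12 − 711154.89 = 1261.23
r = 15.99 / √(47.79 × 1261.23) = 15.99 / 245.5080 ≈ 0.0651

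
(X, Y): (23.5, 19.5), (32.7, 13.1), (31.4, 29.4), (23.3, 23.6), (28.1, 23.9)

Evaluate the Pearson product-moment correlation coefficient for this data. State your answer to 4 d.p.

n = 5, ΣX = 139, ΣY = 109.5, ΣX² = 3940, ΣY² = 2544.39, ΣXY = 3031.25
nΣXY − ΣXΣY = 15156.25 − 15220.5 = -64.25
nΣX² − (ΣX)² = 19700 − 19321 = 379; nΣY² − (ΣY)² = 12721.95 − 11990.25 = 731.7
r = -64.25 / √(379 × 731.7) = -64.25 / 526.6064 ≈ -0.1220

-0.1220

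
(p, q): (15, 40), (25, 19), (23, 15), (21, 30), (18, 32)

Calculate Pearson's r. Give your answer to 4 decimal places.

-0.9210

n = 5, Σp = 102, Σq = 136, Σp² = 2144, Σq² = 4110, Σpq = 2626
nΣpq − ΣpΣq = 13130 − 13872 = -742
nΣp² − (Σp)² = 10720 − 10404 = 316; nΣq² − (Σq)² = 20550 − 18496 = 2054
r = -742 / √(316 × 2054) = -742 / 805.6451 ≈ -0.9210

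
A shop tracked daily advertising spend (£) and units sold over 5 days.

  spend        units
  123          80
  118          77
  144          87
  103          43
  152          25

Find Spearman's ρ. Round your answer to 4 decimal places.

Rank spend: 3, 2, 4, 1, 5
Rank units: 4, 3, 5, 2, 1
d = rank(spend) − rank(units): -1, -1, -1, -1, 4; Σd² = 20
ρ = 1 − 6Σd² / [n(n²−1)] = 1 − 6×20 / (5×24) = 1 − 120/120 ≈ 0.0000

0.0000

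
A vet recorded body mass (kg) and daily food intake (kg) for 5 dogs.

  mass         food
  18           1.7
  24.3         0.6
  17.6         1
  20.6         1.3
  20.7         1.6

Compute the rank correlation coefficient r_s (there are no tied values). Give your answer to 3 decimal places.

-0.300

Rank mass: 2, 5, 1, 3, 4
Rank food: 5, 1, 2, 3, 4
d = rank(mass) − rank(food): -3, 4, -1, 0, 0; Σd² = 26
ρ = 1 − 6Σd² / [n(n²−1)] = 1 − 6×26 / (5×24) = 1 − 156/120 ≈ -0.300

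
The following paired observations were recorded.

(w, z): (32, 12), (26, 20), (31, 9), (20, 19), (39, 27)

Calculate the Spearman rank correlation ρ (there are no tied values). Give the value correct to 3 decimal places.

0.200

Rank w: 4, 2, 3, 1, 5
Rank z: 2, 4, 1, 3, 5
d = rank(w) − rank(z): 2, -2, 2, -2, 0; Σd² = 16
ρ = 1 − 6Σd² / [n(n²−1)] = 1 − 6×16 / (5×24) = 1 − 96/120 ≈ 0.200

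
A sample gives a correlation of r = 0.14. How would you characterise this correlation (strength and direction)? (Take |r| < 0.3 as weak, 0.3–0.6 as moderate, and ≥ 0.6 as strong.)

r = 0.14 > 0 so the relationship is positive.
|r| = 0.14, which falls in the weak range.

weak positive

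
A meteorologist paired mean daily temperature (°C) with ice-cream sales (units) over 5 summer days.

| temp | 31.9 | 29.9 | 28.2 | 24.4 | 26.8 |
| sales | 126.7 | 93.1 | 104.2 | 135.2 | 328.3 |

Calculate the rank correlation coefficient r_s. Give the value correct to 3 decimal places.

Rank temp: 5, 4, 3, 1, 2
Rank sales: 3, 1, 2, 4, 5
d = rank(temp) − rank(sales): 2, 3, 1, -3, -3; Σd² = 32
ρ = 1 − 6Σd² / [n(n²−1)] = 1 − 6×32 / (5×24) = 1 − 192/120 ≈ -0.600

-0.600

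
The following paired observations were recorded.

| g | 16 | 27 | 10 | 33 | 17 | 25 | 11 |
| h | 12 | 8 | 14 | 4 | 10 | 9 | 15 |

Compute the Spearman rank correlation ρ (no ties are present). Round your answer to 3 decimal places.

Rank g: 3, 6, 1, 7, 4, 5, 2
Rank h: 5, 2, 6, 1, 4, 3, 7
d = rank(g) − rank(h): -2, 4, -5, 6, 0, 2, -5; Σd² = 110
ρ = 1 − 6Σd² / [n(n²−1)] = 1 − 6×110 / (7×48) = 1 − 660/336 ≈ -0.964

-0.964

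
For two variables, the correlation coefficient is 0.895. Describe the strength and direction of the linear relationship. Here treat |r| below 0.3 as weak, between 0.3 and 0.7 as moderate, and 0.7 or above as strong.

r = 0.895 > 0 so the relationship is positive.
|r| = 0.895, which falls in the strong range.

strong positive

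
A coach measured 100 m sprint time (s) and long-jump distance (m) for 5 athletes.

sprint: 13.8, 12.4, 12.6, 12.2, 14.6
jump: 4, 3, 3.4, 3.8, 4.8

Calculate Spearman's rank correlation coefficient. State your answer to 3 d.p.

0.700

Rank sprint: 4, 2, 3, 1, 5
Rank jump: 4, 1, 2, 3, 5
d = rank(sprint) − rank(jump): 0, 1, 1, -2, 0; Σd² = 6
ρ = 1 − 6Σd² / [n(n²−1)] = 1 − 6×6 / (5×24) = 1 − 36/120 ≈ 0.700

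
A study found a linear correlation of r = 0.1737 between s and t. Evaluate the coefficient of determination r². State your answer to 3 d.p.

0.030

r² = (0.1737)² = 0.030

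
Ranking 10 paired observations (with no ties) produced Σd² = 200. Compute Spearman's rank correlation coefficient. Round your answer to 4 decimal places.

ρ = 1 − 6Σd² / [n(n²−1)] = 1 − 6×200 / (10×99)
  = 1 − 1200/990 = 1 − 1.21212 ≈ -0.2121

-0.2121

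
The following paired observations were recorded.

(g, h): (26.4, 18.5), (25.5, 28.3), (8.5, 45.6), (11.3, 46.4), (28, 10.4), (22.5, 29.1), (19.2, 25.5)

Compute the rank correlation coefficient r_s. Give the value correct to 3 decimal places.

Rank g: 6, 5, 1, 2, 7, 4, 3
Rank h: 2, 4, 6, 7, 1, 5, 3
d = rank(g) − rank(h): 4, 1, -5, -5, 6, -1, 0; Σd² = 104
ρ = 1 − 6Σd² / [n(n²−1)] = 1 − 6×104 / (7×48) = 1 − 624/336 ≈ -0.857

-0.857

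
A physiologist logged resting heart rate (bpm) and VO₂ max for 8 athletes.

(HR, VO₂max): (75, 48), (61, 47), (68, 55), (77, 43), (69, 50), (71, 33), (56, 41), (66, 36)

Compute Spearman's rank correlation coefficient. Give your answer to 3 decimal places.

Rank HR: 7, 2, 4, 8, 5, 6, 1, 3
Rank VO₂max: 6, 5, 8, 4, 7, 1, 3, 2
d = rank(HR) − rank(VO₂max): 1, -3, -4, 4, -2, 5, -2, 1; Σd² = 76
ρ = 1 − 6Σd² / [n(n²−1)] = 1 − 6×76 / (8×63) = 1 − 456/504 ≈ 0.095

0.095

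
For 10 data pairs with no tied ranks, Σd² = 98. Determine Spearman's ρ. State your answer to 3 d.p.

ρ = 1 − 6Σd² / [n(n²−1)] = 1 − 6×98 / (10×99)
  = 1 − 588/990 = 1 − 0.5939 ≈ 0.406

0.406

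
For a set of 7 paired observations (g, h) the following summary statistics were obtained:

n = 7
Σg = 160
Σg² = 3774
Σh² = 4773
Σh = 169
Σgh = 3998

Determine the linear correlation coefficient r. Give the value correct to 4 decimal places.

0.4749

r = (nΣgh − ΣgΣh) / √[(nΣg² − (Σg)²)(nΣh² − (Σh)²)]
Numerator: 7×3998 − 160×169 = 946
Denominator: √[(26418 − 25600)(33411 − 28561)] = √[818 × 4850] = 1991.8082
r = 946 / 1991.8082 ≈ 0.4749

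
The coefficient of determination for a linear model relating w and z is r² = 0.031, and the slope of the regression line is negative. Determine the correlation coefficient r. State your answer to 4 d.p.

-0.1761

|r| = √0.031 = 0.1761
The association is negative, so r = −0.1761.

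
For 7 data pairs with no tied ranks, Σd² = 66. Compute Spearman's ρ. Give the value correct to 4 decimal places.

ρ = 1 − 6Σd² / [n(n²−1)] = 1 − 6×66 / (7×48)
  = 1 − 396/336 = 1 − 1.17857 ≈ -0.1786

-0.1786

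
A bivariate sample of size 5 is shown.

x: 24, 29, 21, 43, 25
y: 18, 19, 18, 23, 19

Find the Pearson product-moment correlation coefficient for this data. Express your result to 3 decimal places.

0.979

n = 5, Σx = 142, Σy = 97, Σx² = 4332, Σy² = 1899, Σxy = 2825
nΣxy − ΣxΣy = 14125 − 13774 = 351
nΣx² − (Σx)² = 21660 − 20164 = 1496; nΣy² − (Σy)² = 9495 − 9409 = 86
r = 351 / √(1496 × 86) = 351 / 358.6865 ≈ 0.979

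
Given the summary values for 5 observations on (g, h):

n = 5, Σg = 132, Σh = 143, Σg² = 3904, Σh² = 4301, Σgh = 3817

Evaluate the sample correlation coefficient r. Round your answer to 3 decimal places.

0.140

r = (nΣgh − ΣgΣh) / √[(nΣg² − (Σg)²)(nΣh² − (Σh)²)]
Numerator: 5×3817 − 132×143 = 209
Denominator: √[(19520 − 17424)(21505 − 20449)] = √[2096 × 1056] = 1487.7419
r = 209 / 1487.7419 ≈ 0.140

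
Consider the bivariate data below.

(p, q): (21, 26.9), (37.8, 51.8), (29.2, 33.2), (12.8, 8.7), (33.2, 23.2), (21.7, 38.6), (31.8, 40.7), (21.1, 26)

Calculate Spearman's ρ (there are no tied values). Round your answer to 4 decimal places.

Rank p: 2, 8, 5, 1, 7, 4, 6, 3
Rank q: 4, 8, 5, 1, 2, 6, 7, 3
d = rank(p) − rank(q): -2, 0, 0, 0, 5, -2, -1, 0; Σd² = 34
ρ = 1 − 6Σd² / [n(n²−1)] = 1 − 6×34 / (8×63) = 1 − 204/504 ≈ 0.5952

0.5952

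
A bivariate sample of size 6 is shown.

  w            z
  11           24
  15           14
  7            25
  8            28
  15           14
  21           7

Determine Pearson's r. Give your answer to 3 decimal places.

-0.968

n = 6, Σw = 77, Σz = 112, Σw² = 1125, Σz² = 2426, Σwz = 1230
nΣwz − ΣwΣz = 7380 − 8624 = -1244
nΣw² − (Σw)² = 6750 − 5929 = 821; nΣz² − (Σz)² = 14556 − 12544 = 2012
r = -1244 / √(821 × 2012) = -1244 / 1285.2439 ≈ -0.968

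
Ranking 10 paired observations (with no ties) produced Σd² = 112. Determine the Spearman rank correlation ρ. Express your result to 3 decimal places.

0.321

ρ = 1 − 6Σd² / [n(n²−1)] = 1 − 6×112 / (10×99)
  = 1 − 672/990 = 1 − 0.6788 ≈ 0.321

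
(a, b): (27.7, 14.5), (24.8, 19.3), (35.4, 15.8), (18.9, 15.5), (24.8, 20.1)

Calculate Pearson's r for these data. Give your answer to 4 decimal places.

-0.1910

n = 5, Σa = 131.6, Σb = 85.2, Σa² = 3607.74, Σb² = 1476.64, Σab = 2231.04
nΣab − ΣaΣb = 11155.2 − 11212.32 = -57.12
nΣa² − (Σa)² = 18038.7 − 17318.56 = 720.14; nΣb² − (Σb)² = 7383.2 − 7259.04 = 124.16
r = -57.12 / √(720.14 × 124.16) = -57.12 / 299.0194 ≈ -0.1910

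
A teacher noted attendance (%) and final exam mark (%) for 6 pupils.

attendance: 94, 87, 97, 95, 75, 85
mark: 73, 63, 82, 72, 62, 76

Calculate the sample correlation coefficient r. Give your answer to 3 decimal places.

0.713

n = 6, Σx = 533, Σy = 428, Σx² = 47689, Σy² = 30826, Σxy = 38247
nΣxy − ΣxΣy = 229482 − 228124 = 1358
nΣx² − (Σx)² = 286134 − 284089 = 2045; nΣy² − (Σy)² = 184956 − 183184 = 1772
r = 1358 / √(2045 × 1772) = 1358 / 1903.6124 ≈ 0.713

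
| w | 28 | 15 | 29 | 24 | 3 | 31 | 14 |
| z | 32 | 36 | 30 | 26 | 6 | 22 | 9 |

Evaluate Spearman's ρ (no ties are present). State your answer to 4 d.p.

0.3929

Rank w: 5, 3, 6, 4, 1, 7, 2
Rank z: 6, 7, 5, 4, 1, 3, 2
d = rank(w) − rank(z): -1, -4, 1, 0, 0, 4, 0; Σd² = 34
ρ = 1 − 6Σd² / [n(n²−1)] = 1 − 6×34 / (7×48) = 1 − 204/336 ≈ 0.3929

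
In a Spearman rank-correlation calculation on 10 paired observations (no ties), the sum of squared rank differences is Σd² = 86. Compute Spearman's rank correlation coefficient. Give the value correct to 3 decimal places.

ρ = 1 − 6Σd² / [n(n²−1)] = 1 − 6×86 / (10×99)
  = 1 − 516/990 = 1 − 0.5212 ≈ 0.479

0.479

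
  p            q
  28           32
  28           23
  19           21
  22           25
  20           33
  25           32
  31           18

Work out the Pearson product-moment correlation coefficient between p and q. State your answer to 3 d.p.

-0.246

n = 7, Σp = 173, Σq = 184, Σp² = 4399, Σq² = 5056, Σpq = 4507
nΣpq − ΣpΣq = 31549 − 31832 = -283
nΣp² − (Σp)² = 30793 − 29929 = 864; nΣq² − (Σq)² = 35392 − 33856 = 1536
r = -283 / √(864 × 1536) = -283 / 1152.0000 ≈ -0.246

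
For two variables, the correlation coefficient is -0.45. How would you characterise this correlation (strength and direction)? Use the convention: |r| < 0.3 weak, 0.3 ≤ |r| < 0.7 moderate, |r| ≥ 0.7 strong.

moderate negative

r = -0.45 < 0 so the relationship is negative.
|r| = 0.45, which falls in the moderate range.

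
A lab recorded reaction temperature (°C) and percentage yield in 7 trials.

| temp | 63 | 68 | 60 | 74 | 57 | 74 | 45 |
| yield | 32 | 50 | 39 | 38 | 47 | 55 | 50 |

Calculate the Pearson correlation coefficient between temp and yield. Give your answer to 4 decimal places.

n = 7, Σx = 441, Σy = 311, Σx² = 28419, Σy² = 14223, Σxy = 19567
nΣxy − ΣxΣy = 136969 − 137151 = -182
nΣx² − (Σx)² = 198933 − 194481 = 4452; nΣy² − (Σy)² = 99561 − 96721 = 2840
r = -182 / √(4452 × 2840) = -182 / 3555.7953 ≈ -0.0512

-0.0512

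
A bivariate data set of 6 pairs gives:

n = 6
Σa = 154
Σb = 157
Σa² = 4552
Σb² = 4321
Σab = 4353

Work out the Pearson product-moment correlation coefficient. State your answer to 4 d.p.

r = (nΣab − ΣaΣb) / √[(nΣa² − (Σa)²)(nΣb² − (Σb)²)]
Numerator: 6×4353 − 154×157 = 1940
Denominator: √[(27312 − 23716)(25926 − 24649)] = √[3596 × 1277] = 2142.9167
r = 1940 / 2142.9167 ≈ 0.9053

0.9053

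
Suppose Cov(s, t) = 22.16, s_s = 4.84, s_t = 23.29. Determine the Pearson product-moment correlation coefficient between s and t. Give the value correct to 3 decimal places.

0.197

r = Cov(s,t) / (s_s · s_t) = 22.16 / (4.84 × 23.29)
  = 22.16 / 112.7236 ≈ 0.197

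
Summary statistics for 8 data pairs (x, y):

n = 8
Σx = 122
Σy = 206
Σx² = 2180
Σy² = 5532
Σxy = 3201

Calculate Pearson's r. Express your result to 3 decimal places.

0.221

r = (nΣxy − ΣxΣy) / √[(nΣx² − (Σx)²)(nΣy² − (Σy)²)]
Numerator: 8×3201 − 122×206 = 476
Denominator: √[(17440 − 14884)(44256 − 42436)] = √[2556 × 1820] = 2156.8310
r = 476 / 2156.8310 ≈ 0.221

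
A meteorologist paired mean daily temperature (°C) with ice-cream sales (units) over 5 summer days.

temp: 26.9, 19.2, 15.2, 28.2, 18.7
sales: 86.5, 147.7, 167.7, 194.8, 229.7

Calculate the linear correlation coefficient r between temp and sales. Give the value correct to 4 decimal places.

-0.3165

n = 5, Σx = 108.2, Σy = 826.4, Σx² = 2468.22, Σy² = 148129.96, Σxy = 17500.48
nΣxy − ΣxΣy = 87502.4 − 89416.48 = -1914.08
nΣx² − (Σx)² = 12341.1 − 11707.24 = 633.86; nΣy² − (Σy)² = 740649.8 − 682936.96 = 57712.84
r = -1914.08 / √(633.86 × 57712.84) = -1914.08 / 6048.2940 ≈ -0.3165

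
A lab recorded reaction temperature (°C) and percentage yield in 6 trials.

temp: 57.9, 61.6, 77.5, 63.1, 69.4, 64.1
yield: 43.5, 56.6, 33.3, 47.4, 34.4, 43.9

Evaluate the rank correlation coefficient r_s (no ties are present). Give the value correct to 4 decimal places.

Rank temp: 1, 2, 6, 3, 5, 4
Rank yield: 3, 6, 1, 5, 2, 4
d = rank(temp) − rank(yield): -2, -4, 5, -2, 3, 0; Σd² = 58
ρ = 1 − 6Σd² / [n(n²−1)] = 1 − 6×58 / (6×35) = 1 − 348/210 ≈ -0.6571

-0.6571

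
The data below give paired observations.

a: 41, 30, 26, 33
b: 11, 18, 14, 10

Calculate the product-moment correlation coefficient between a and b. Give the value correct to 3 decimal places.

n = 4, Σa = 130, Σb = 53, Σa² = 4346, Σb² = 741, Σab = 1685
nΣab − ΣaΣb = 6740 − 6890 = -150
nΣa² − (Σa)² = 17384 − 16900 = 484; nΣb² − (Σb)² = 2964 − 2809 = 155
r = -150 / √(484 × 155) = -150 / 273.8978 ≈ -0.548

-0.548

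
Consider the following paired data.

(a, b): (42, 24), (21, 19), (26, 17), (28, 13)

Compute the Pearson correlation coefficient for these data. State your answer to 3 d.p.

n = 4, Σa = 117, Σb = 73, Σa² = 3665, Σb² = 1395, Σab = 2213
nΣab − ΣaΣb = 8852 − 8541 = 311
nΣa² − (Σa)² = 14660 − 13689 = 971; nΣb² − (Σb)² = 5580 − 5329 = 251
r = 311 / √(971 × 251) = 311 / 493.6811 ≈ 0.630

0.630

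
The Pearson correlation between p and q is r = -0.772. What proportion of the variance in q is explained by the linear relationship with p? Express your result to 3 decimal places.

0.596

r² = (-0.772)² = 0.596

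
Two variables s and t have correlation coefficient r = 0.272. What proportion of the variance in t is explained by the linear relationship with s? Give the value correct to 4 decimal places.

r² = (0.272)² = 0.0740

0.0740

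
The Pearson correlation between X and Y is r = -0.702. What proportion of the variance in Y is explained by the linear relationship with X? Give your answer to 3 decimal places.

r² = (-0.702)² = 0.493

0.493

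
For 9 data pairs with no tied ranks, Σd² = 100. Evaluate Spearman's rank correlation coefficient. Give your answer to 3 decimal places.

0.167

ρ = 1 − 6Σd² / [n(n²−1)] = 1 − 6×100 / (9×80)
  = 1 − 600/720 = 1 − 0.8333 ≈ 0.167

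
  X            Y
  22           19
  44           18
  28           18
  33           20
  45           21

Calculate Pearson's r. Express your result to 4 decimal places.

n = 5, ΣX = 172, ΣY = 96, ΣX² = 6318, ΣY² = 1850, ΣXY = 3319
nΣXY − ΣXΣY = 16595 − 16512 = 83
nΣX² − (ΣX)² = 31590 − 29584 = 2006; nΣY² − (ΣY)² = 9250 − 9216 = 34
r = 83 / √(2006 × 34) = 83 / 261.1590 ≈ 0.3178

0.3178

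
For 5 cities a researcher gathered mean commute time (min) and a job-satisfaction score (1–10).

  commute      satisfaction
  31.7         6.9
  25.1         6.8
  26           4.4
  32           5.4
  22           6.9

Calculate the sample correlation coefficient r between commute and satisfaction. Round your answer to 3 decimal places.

-0.168

n = 5, Σx = 136.8, Σy = 30.4, Σx² = 3818.9, Σy² = 189.98, Σxy = 828.41
nΣxy − ΣxΣy = 4142.05 − 4158.72 = -16.67
nΣx² − (Σx)² = 19094.5 − 18714.24 = 380.26; nΣy² − (Σy)² = 949.9 − 924.16 = 25.74
r = -16.67 / √(380.26 × 25.74) = -16.67 / 98.9338 ≈ -0.168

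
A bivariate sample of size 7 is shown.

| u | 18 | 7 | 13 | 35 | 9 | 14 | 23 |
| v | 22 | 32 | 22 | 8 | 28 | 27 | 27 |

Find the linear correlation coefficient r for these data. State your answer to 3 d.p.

n = 7, Σu = 119, Σv = 166, Σu² = 2573, Σv² = 4298, Σuv = 2437
nΣuv − ΣuΣv = 17059 − 19754 = -2695
nΣu² − (Σu)² = 18011 − 14161 = 3850; nΣv² − (Σv)² = 30086 − 27556 = 2530
r = -2695 / √(3850 × 2530) = -2695 / 3120.9774 ≈ -0.864

-0.864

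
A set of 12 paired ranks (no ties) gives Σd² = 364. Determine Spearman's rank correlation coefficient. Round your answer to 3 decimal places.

ρ = 1 − 6Σd² / [n(n²−1)] = 1 − 6×364 / (12×143)
  = 1 − 2184/1716 = 1 − 1.2727 ≈ -0.273

-0.273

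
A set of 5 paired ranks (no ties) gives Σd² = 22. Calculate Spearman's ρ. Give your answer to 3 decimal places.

ρ = 1 − 6Σd² / [n(n²−1)] = 1 − 6×22 / (5×24)
  = 1 − 132/120 = 1 − 1.1000 ≈ -0.100

-0.100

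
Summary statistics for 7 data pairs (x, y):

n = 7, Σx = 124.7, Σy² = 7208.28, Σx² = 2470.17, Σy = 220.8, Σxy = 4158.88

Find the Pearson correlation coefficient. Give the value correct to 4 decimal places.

r = (nΣxy − ΣxΣy) / √[(nΣx² − (Σx)²)(nΣy² − (Σy)²)]
Numerator: 7×4158.88 − 124.7×220.8 = 1578.4
Denominator: √[(17291.19 − 15550.09)(50457.96 − 48752.64)] = √[1741.1 × 1705.32] = 1723.1171
r = 1578.4 / 1723.1171 ≈ 0.9160

0.9160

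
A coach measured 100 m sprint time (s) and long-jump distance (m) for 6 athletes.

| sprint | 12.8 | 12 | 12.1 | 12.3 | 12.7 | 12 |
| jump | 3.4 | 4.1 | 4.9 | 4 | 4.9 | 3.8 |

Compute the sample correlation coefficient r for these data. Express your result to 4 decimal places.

n = 6, Σx = 73.9, Σy = 25.1, Σx² = 910.83, Σy² = 106.83, Σxy = 309.04
nΣxy − ΣxΣy = 1854.24 − 1854.89 = -0.65
nΣx² − (Σx)² = 5464.98 − 5461.21 = 3.77; nΣy² − (Σy)² = 640.98 − 630.01 = 10.97
r = -0.65 / √(3.77 × 10.97) = -0.65 / 6.4309 ≈ -0.1011

-0.1011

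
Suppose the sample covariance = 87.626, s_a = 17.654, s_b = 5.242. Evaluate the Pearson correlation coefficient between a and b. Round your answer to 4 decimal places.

0.9469

r = Cov(a,b) / (s_a · s_b) = 87.626 / (17.654 × 5.242)
  = 87.626 / 92.5423 ≈ 0.9469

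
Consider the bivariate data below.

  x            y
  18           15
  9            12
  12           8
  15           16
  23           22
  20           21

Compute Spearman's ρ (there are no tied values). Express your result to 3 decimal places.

0.886

Rank x: 4, 1, 2, 3, 6, 5
Rank y: 3, 2, 1, 4, 6, 5
d = rank(x) − rank(y): 1, -1, 1, -1, 0, 0; Σd² = 4
ρ = 1 − 6Σd² / [n(n²−1)] = 1 − 6×4 / (6×35) = 1 − 24/210 ≈ 0.886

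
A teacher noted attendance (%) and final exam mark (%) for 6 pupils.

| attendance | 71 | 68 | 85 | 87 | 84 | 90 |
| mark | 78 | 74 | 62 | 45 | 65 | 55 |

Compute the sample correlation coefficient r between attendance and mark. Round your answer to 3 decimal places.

n = 6, Σx = 485, Σy = 379, Σx² = 39615, Σy² = 24679, Σxy = 30165
nΣxy − ΣxΣy = 180990 − 183815 = -2825
nΣx² − (Σx)² = 237690 − 235225 = 2465; nΣy² − (Σy)² = 148074 − 143641 = 4433
r = -2825 / √(2465 × 4433) = -2825 / 3305.6535 ≈ -0.855

-0.855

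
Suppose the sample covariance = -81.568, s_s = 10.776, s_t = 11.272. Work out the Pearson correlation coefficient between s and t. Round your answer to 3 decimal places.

-0.672

r = Cov(s,t) / (s_s · s_t) = -81.568 / (10.776 × 11.272)
  = -81.568 / 121.4671 ≈ -0.672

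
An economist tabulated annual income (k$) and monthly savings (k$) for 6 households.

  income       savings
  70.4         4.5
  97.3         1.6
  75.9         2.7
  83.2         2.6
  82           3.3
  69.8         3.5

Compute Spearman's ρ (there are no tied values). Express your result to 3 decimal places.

Rank income: 2, 6, 3, 5, 4, 1
Rank savings: 6, 1, 3, 2, 4, 5
d = rank(income) − rank(savings): -4, 5, 0, 3, 0, -4; Σd² = 66
ρ = 1 − 6Σd² / [n(n²−1)] = 1 − 6×66 / (6×35) = 1 − 396/210 ≈ -0.886

-0.886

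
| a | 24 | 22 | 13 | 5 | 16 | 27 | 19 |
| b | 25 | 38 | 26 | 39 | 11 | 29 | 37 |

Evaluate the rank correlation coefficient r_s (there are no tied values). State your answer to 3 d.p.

-0.214

Rank a: 6, 5, 2, 1, 3, 7, 4
Rank b: 2, 6, 3, 7, 1, 4, 5
d = rank(a) − rank(b): 4, -1, -1, -6, 2, 3, -1; Σd² = 68
ρ = 1 − 6Σd² / [n(n²−1)] = 1 − 6×68 / (7×48) = 1 − 408/336 ≈ -0.214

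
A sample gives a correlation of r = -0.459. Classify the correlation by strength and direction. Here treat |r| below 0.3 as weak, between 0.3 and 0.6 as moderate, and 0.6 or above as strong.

r = -0.459 < 0 so the relationship is negative.
|r| = 0.459, which falls in the moderate range.

moderate negative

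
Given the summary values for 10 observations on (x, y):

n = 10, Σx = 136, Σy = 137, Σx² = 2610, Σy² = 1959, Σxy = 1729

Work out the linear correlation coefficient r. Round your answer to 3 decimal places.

r = (nΣxy − ΣxΣy) / √[(nΣx² − (Σx)²)(nΣy² − (Σy)²)]
Numerator: 10×1729 − 136×137 = -1342
Denominator: √[(26100 − 18496)(19590 − 18769)] = √[7604 × 821] = 2498.5764
r = -1342 / 2498.5764 ≈ -0.537

-0.537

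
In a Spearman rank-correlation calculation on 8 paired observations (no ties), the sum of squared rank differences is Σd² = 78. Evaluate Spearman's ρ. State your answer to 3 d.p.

0.071

ρ = 1 − 6Σd² / [n(n²−1)] = 1 − 6×78 / (8×63)
  = 1 − 468/504 = 1 − 0.9286 ≈ 0.071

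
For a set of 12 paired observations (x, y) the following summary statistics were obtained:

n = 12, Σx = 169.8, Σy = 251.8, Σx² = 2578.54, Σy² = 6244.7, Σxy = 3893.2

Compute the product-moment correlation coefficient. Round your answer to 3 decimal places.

0.803

r = (nΣxy − ΣxΣy) / √[(nΣx² − (Σx)²)(nΣy² − (Σy)²)]
Numerator: 12×3893.2 − 169.8×251.8 = 3962.76
Denominator: √[(30942.48 − 28832.04)(74936.4 − 63403.24)] = √[2110.44 × 11533.16] = 4933.5628
r = 3962.76 / 4933.5628 ≈ 0.803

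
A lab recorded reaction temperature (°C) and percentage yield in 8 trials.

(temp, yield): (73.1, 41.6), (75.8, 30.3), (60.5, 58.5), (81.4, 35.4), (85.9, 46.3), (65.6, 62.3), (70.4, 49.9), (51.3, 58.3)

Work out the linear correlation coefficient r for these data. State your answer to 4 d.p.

-0.7099

n = 8, Σx = 564, Σy = 382.6, Σx² = 40645.48, Σy² = 19237.94, Σxy = 26326.31
nΣxy − ΣxΣy = 210610.48 − 215786.4 = -5175.92
nΣx² − (Σx)² = 325163.84 − 318096 = 7067.84; nΣy² − (Σy)² = 153903.52 − 146382.76 = 7520.76
r = -5175.92 / √(7067.84 × 7520.76) = -5175.92 / 7290.7838 ≈ -0.7099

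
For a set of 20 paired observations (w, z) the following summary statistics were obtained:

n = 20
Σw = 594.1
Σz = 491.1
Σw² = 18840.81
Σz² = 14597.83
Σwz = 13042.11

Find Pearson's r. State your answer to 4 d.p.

r = (nΣwz − ΣwΣz) / √[(nΣw² − (Σw)²)(nΣz² − (Σz)²)]
Numerator: 20×13042.11 − 594.1×491.1 = -30920.31
Denominator: √[(376816.2 − 352954.81)(291956.6 − 241179.21)] = √[23861.39 × 50777.39] = 34808.3195
r = -30920.31 / 34808.3195 ≈ -0.8883

-0.8883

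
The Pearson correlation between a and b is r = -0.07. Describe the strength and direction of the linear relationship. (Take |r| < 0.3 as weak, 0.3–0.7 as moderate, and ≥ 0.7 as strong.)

r = -0.07 < 0 so the relationship is negative.
|r| = 0.07, which falls in the weak range.

weak negative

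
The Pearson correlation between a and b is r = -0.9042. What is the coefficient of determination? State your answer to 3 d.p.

r² = (-0.9042)² = 0.818

0.818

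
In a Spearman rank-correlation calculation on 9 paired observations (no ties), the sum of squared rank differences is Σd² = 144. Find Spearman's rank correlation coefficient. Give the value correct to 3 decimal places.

ρ = 1 − 6Σd² / [n(n²−1)] = 1 − 6×144 / (9×80)
  = 1 − 864/720 = 1 − 1.2000 ≈ -0.200

-0.200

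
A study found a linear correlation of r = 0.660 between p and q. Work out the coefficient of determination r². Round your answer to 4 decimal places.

r² = (0.660)² = 0.4356

0.4356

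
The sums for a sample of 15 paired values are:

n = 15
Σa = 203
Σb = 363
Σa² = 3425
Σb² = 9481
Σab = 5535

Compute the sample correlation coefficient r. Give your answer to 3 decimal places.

0.906

r = (nΣab − ΣaΣb) / √[(nΣa² − (Σa)²)(nΣb² − (Σb)²)]
Numerator: 15×5535 − 203×363 = 9336
Denominator: √[(51375 − 41209)(142215 − 131769)] = √[10166 × 10446] = 10305.0491
r = 9336 / 10305.0491 ≈ 0.906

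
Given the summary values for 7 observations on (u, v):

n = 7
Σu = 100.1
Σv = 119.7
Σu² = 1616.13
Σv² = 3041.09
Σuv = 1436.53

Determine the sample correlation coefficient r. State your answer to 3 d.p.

-0.642

r = (nΣuv − ΣuΣv) / √[(nΣu² − (Σu)²)(nΣv² − (Σv)²)]
Numerator: 7×1436.53 − 100.1×119.7 = -1926.26
Denominator: √[(11312.91 − 10020.01)(21287.63 − 14328.09)] = √[1292.9 × 6959.54] = 2999.6649
r = -1926.26 / 2999.6649 ≈ -0.642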